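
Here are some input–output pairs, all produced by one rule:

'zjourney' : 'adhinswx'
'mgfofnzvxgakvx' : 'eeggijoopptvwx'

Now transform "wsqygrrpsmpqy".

What's happening: shift every letter 9 places forward in the alphabet (wrapping around), then sort the characters into alphabetical order.
Working it through for "wsqygrrpsmpqy": intermediate "fbzhpaaybvyzh", final "aabbfhhpvyyzz".

aabbfhhpvyyzz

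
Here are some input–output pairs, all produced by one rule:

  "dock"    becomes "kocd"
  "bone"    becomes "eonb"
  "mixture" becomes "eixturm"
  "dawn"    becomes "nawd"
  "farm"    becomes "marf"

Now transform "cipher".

riphec

The rule is to swap the first and last characters.
"cipher" → "riphec".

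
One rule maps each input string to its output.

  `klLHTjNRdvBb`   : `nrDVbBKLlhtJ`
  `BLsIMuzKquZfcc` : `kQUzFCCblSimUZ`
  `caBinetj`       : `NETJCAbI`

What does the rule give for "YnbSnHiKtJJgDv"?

kTjjGdVyNBsNhI

The transformation: swap the front and back halves of the string, then flip the case of every letter.
On "YnbSnHiKtJJgDv": the first step gives "KtJJgDvYnbSnHi", and the second then gives "kTjjGdVyNBsNhI".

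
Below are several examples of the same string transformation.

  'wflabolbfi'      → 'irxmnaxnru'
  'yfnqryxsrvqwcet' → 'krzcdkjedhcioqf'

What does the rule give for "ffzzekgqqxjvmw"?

rrllqwsccjvhyi

The pattern: shift every letter 12 places forward in the alphabet (wrapping around).
Doing the same to "ffzzekgqqxjvmw": "rrllqwsccjvhyi".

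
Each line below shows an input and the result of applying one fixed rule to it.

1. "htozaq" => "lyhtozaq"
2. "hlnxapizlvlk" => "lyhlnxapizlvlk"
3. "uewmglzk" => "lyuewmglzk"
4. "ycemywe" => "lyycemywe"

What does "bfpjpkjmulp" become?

In each case the input is transformed by: prepend "ly".
"bfpjpkjmulp" → "lybfpjpkjmulp".

lybfpjpkjmulp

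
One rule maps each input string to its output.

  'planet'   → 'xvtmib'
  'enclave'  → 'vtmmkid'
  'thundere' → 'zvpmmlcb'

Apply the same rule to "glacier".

ztqomki

The transformation: shift every letter 8 places forward in the alphabet (wrapping around), then sort the characters into reverse alphabetical order.
"glacier" → "otikqmz" → "ztqomki".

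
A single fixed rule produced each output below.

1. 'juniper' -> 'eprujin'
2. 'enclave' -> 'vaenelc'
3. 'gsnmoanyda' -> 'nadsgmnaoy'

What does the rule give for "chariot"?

oithcra

The transformation: swap each adjacent pair of characters (1↔2, 3↔4, ...), then move the last 3 characters to the front (rotate right by 3).
"chariot" → "hcraoit" → "oithcra".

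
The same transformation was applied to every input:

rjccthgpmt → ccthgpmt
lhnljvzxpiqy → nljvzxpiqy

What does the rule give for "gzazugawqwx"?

azugawqwx

What's happening: delete the first 2 characters.
Doing the same to "gzazugawqwx": "azugawqwx".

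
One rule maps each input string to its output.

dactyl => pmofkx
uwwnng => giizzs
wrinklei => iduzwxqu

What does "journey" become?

The transformation: shift every letter 12 places forward in the alphabet (wrapping around).
"journey" → "vagdzqk".

vagdzqk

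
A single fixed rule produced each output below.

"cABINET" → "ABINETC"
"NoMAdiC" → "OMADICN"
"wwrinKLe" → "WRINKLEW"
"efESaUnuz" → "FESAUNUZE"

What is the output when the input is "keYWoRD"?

In each case the input is transformed by: move the first character to the end, then convert every letter to uppercase.
On "keYWoRD": the first step gives "eYWoRDk", and the second then gives "EYWORDK".

EYWORDK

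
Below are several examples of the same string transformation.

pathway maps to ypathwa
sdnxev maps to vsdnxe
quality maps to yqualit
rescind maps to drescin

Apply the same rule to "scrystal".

Looking at the pairs, the operation is to move the last character to the front.
Doing the same to "scrystal": "lscrysta".

lscrysta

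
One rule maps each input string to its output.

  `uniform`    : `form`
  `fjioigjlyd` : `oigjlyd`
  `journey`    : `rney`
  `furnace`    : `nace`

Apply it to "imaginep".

The rule is to delete the first 3 characters.
Applying that to "imaginep" gives "ginep".

ginep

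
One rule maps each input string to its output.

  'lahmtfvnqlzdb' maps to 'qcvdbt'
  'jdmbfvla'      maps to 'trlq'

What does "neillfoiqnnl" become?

ubvydb

In each case the input is transformed by: shift every letter 10 places backward in the alphabet (wrapping around), then keep every other character starting from the second (positions 2nd, 4th, 6th, ...).
For "neillfoiqnnl" the result is "ubvydb".
(Check on "jdmbfvla": → "ztcrvlbq" → "trlq" ✓)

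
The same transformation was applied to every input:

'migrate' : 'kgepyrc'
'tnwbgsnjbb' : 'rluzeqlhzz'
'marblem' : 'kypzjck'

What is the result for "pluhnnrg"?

njsfllpe

The transformation: shift every letter 2 places backward in the alphabet (wrapping around).
On "pluhnnrg" that produces "njsfllpe".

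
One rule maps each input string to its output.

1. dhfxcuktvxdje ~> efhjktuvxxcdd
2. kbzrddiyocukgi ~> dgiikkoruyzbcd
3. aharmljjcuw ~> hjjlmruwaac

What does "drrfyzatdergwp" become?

efgprrrtwyzadd

The transformation: sort the characters into alphabetical order, then move the first 3 characters to the end (rotate left by 3).
Applying both steps to "drrfyzatdergwp": "addefgprrrtwyz", then "efgprrrtwyzadd".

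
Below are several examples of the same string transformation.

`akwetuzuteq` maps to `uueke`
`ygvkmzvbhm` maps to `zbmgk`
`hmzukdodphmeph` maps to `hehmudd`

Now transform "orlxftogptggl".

gtgrxt

In each case the input is transformed by: keep every other character starting from the second (positions 2nd, 4th, 6th, ...), then move the last 3 characters to the front (rotate right by 3).
Working it through for "orlxftogptggl": intermediate "rxtgtg", final "gtgrxt".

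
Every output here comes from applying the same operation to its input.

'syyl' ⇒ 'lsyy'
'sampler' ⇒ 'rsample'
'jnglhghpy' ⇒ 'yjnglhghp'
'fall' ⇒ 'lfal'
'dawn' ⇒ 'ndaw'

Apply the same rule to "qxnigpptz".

zqxnigppt

Each output is the input with this applied: move the last character to the front.
Applying that to "qxnigpptz" gives "zqxnigppt".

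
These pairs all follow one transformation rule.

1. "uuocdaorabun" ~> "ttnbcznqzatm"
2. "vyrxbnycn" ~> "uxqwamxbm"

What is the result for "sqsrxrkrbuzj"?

The transformation: shift every letter 1 place backward in the alphabet (wrapping around).
Applying that to "sqsrxrkrbuzj" gives "rprqwqjqatyi".

rprqwqjqatyi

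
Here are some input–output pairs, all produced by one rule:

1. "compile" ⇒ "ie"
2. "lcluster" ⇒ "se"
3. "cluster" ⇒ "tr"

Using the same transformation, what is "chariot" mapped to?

The pattern: keep every other character starting from the first (positions 1st, 3rd, 5th, ...), then delete the first 2 characters.
On "chariot" that produces "it".
(Check on "compile": → "cmie" → "ie" ✓)

it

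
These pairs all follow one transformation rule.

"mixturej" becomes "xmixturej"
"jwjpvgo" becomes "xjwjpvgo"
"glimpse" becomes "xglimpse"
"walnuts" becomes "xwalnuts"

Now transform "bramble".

xbramble

What's happening: prepend "x".
So "bramble" becomes "xbramble".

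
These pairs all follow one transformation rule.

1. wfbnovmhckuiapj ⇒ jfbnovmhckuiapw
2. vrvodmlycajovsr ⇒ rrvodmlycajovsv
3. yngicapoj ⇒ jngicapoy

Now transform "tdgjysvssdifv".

vdgjysvssdift

In each case the input is transformed by: swap the first and last characters.
On "tdgjysvssdifv" that produces "vdgjysvssdift".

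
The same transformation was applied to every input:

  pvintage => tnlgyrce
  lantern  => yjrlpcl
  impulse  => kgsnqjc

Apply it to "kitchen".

The rule is to swap each adjacent pair of characters (1↔2, 3↔4, ...), then shift every letter 2 places backward in the alphabet (wrapping around).
Working it through for "kitchen": intermediate "ikctehn", final "giarcfl".

giarcfl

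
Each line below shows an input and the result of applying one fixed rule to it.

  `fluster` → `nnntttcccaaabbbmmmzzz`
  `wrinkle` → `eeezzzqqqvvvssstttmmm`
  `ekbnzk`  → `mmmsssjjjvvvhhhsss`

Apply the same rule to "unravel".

Looking at the pairs, the operation is to shift every letter 8 places forward in the alphabet (wrapping around), then repeat every character 3 times.
For "unravel", step one produces "cvzidmt"; step two turns that into "cccvvvzzziiidddmmmttt".

cccvvvzzziiidddmmmttt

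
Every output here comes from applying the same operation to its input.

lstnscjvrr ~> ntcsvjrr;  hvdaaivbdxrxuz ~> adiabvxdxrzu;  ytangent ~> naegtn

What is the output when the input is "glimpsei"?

mispie

The transformation: swap each adjacent pair of characters (1↔2, 3↔4, ...), then delete the first 2 characters.
On "glimpsei": the first step gives "lgmispie", and the second then gives "mispie".
(Check on "hvdaaivbdxrxuz": → "vhadiabvxdxrzu" → "adiabvxdxrzu" ✓)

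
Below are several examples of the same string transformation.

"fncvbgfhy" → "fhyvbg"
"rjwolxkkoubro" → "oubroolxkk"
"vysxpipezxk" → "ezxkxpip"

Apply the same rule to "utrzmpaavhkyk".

vhkykzmpaa

The rule is to delete the first 3 characters, then swap the front and back halves of the string.
Applying that to "utrzmpaavhkyk" gives "vhkykzmpaa".
(Check on "vysxpipezxk": → "xpipezxk" → "ezxkxpip" ✓)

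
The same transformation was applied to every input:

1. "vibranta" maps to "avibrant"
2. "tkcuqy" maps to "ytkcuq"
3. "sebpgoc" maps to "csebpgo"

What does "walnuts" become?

swalnut

The transformation: move the last character to the front.
On "walnuts" that produces "swalnut".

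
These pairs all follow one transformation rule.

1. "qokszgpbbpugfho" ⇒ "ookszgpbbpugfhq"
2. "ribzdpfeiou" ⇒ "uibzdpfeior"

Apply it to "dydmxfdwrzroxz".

zydmxfdwrzroxd

Rule — swap the first and last characters.
On "dydmxfdwrzroxz" that produces "zydmxfdwrzroxd".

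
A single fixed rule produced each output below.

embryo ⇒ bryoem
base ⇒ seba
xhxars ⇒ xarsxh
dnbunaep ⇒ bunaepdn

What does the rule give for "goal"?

Rule — move the first 2 characters to the end (rotate left by 2).
"goal" → "algo".

algo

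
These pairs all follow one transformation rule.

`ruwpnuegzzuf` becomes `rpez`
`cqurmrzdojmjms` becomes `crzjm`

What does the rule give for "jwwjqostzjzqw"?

jjsjw

Each output is the input with this applied: keep one character in every 3, starting at position 1 (positions 1st, 4th, 7th, ...).
On "jwwjqostzjzqw" that produces "jjsjw".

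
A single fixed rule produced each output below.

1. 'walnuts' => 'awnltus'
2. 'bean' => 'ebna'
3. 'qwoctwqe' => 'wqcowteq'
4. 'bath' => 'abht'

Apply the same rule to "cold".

ocdl

What's happening: swap each adjacent pair of characters (1↔2, 3↔4, ...).
Doing the same to "cold": "ocdl".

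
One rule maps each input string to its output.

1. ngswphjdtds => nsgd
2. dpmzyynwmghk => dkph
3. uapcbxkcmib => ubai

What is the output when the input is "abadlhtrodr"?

arbd

Each output is the input with this applied: take characters alternately from the front and the back (1st, last, 2nd, 2nd-last, ...), then keep only the first 4 characters.
For "abadlhtrodr", step one produces "arbdaodrlth"; step two turns that into "arbd".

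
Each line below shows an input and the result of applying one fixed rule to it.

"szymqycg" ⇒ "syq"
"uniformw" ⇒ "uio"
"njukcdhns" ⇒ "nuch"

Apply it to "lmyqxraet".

Looking at the pairs, the operation is to keep every other character starting from the first (positions 1st, 3rd, 5th, ...), then delete the last character.
On "lmyqxraet": the first step gives "lyxat", and the second then gives "lyxa".

lyxa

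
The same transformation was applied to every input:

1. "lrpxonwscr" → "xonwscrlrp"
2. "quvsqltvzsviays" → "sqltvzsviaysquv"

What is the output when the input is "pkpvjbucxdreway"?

vjbucxdrewaypkp

Rule — move the first 3 characters to the end (rotate left by 3).
"pkpvjbucxdreway" → "vjbucxdrewaypkp".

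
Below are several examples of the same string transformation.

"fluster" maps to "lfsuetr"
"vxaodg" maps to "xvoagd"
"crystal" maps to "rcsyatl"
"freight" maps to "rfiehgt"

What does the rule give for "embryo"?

merboy

What's happening: swap each adjacent pair of characters (1↔2, 3↔4, ...).
"embryo" → "merboy".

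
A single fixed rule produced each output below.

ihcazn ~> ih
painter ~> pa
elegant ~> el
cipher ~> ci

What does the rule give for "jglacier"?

jg

Rule — keep only the first 2 characters.
On "jglacier" that produces "jg".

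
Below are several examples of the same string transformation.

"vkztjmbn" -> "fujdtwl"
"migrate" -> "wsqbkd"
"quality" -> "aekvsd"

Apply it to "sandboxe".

Looking at the pairs, the operation is to delete the last character, then shift every letter 10 places forward in the alphabet (wrapping around).
Applying both steps to "sandboxe": "sandbox", then "ckxnlyh".

ckxnlyh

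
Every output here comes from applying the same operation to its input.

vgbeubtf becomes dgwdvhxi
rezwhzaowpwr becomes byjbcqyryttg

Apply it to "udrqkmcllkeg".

Rule — move the first 2 characters to the end (rotate left by 2), then shift every letter 2 places forward in the alphabet (wrapping around).
Starting from "udrqkmcllkeg": after the first operation, "rqkmcllkegud"; after the second, "tsmoennmgiwf".

tsmoennmgiwf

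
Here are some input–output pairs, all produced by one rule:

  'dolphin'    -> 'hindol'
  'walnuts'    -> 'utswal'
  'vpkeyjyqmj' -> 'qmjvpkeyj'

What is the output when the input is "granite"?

itegra

The transformation: move the last 3 characters to the front (rotate right by 3), then delete the last character.
Starting from "granite": after the first operation, "itegran"; after the second, "itegra".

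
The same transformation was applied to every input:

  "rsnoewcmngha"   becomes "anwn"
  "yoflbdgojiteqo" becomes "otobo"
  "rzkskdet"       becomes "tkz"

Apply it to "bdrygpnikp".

pnyb

Rule — reverse the string, then keep one character in every 3, starting at position 1 (positions 1st, 4th, 7th, ...).
On "bdrygpnikp": the first step gives "pkinpgyrdb", and the second then gives "pnyb".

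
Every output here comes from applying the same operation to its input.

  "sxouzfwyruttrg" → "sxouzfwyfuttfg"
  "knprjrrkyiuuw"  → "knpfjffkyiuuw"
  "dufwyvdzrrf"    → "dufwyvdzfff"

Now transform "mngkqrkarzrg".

Each output is the input with this applied: replace every "r" with "f".
For "mngkqrkarzrg" the result is "mngkqfkafzfg".

mngkqfkafzfg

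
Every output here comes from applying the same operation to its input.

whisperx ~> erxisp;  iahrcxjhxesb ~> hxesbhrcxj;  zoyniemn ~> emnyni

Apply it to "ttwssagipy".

gipywssa

The pattern: delete the first 2 characters, then swap the front and back halves of the string.
On "ttwssagipy": the first step gives "wssagipy", and the second then gives "gipywssa".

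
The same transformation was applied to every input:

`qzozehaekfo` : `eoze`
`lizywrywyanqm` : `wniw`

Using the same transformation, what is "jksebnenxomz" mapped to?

Looking at the pairs, the operation is to keep one character in every 3, starting at position 2 (positions 2nd, 5th, 8th, ...), then move the first 2 characters to the end (rotate left by 2).
"jksebnenxomz" → "kbnm" → "nmkb".

nmkb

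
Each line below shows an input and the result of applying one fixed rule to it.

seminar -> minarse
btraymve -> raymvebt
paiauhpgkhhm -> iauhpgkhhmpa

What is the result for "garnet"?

Each output is the input with this applied: move the first 2 characters to the end (rotate left by 2).
So "garnet" becomes "rnetga".

rnetga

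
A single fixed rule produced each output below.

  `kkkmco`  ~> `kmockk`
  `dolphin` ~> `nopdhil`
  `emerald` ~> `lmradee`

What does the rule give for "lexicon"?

What's happening: sort the characters into alphabetical order, then move the last 3 characters to the front (rotate right by 3).
On "lexicon": the first step gives "ceilnox", and the second then gives "noxceil".

noxceil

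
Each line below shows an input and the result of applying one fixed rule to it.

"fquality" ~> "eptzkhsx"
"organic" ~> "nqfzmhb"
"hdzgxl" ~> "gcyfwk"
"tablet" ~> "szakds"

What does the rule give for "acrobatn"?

zbqnazsm

The rule is to shift every letter 1 place backward in the alphabet (wrapping around).
Doing the same to "acrobatn": "zbqnazsm".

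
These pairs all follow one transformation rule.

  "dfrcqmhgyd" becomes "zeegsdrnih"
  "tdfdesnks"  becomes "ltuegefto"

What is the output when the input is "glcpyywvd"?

In each case the input is transformed by: shift every letter 1 place forward in the alphabet (wrapping around), then move the last 2 characters to the front (rotate right by 2).
For "glcpyywvd", step one produces "hmdqzzxwe"; step two turns that into "wehmdqzzx".

wehmdqzzx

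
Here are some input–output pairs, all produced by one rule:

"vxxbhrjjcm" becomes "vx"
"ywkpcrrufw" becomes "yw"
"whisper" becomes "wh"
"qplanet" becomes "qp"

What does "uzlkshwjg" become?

uz

In each case the input is transformed by: keep only the first 2 characters.
For "uzlkshwjg" the result is "uz".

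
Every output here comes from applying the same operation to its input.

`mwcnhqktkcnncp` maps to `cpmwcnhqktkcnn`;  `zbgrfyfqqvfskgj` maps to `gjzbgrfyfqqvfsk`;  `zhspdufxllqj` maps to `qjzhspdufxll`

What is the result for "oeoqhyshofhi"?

What's happening: move the last 2 characters to the front (rotate right by 2).
Doing the same to "oeoqhyshofhi": "hioeoqhyshof".

hioeoqhyshof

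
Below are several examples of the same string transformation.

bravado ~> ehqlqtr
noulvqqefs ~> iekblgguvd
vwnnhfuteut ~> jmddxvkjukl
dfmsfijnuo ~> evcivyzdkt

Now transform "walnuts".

The transformation: shift every letter 10 places backward in the alphabet (wrapping around), then swap the first and last characters.
For "walnuts", step one produces "mqbdkji"; step two turns that into "iqbdkjm".

iqbdkjm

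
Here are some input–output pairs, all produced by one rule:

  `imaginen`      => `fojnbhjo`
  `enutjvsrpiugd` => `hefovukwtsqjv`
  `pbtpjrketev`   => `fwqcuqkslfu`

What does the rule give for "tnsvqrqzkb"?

lcuotwrsra

The pattern: move the last 2 characters to the front (rotate right by 2), then shift every letter 1 place forward in the alphabet (wrapping around).
Applying both steps to "tnsvqrqzkb": "kbtnsvqrqz", then "lcuotwrsra".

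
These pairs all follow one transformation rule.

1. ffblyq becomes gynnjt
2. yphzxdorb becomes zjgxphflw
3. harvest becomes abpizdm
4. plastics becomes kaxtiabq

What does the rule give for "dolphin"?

qvlwtxp

The pattern: move the last 2 characters to the front (rotate right by 2), then shift every letter 8 places forward in the alphabet (wrapping around).
"dolphin" → "indolph" → "qvlwtxp".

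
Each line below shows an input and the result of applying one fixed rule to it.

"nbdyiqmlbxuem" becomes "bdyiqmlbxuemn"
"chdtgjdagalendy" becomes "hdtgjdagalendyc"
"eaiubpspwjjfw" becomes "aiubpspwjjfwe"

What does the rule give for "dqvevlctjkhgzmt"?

qvevlctjkhgzmtd

The pattern: move the first character to the end.
Doing the same to "dqvevlctjkhgzmt": "qvevlctjkhgzmtd".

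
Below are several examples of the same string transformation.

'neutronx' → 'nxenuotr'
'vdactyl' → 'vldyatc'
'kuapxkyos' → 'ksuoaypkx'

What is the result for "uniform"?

umnriof

What's happening: take characters alternately from the front and the back (1st, last, 2nd, 2nd-last, ...).
On "uniform" that produces "umnriof".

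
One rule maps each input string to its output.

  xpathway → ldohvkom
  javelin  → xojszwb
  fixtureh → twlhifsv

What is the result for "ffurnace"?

What's happening: shift every letter 12 places backward in the alphabet (wrapping around).
Doing the same to "ffurnace": "ttifboqs".

ttifboqs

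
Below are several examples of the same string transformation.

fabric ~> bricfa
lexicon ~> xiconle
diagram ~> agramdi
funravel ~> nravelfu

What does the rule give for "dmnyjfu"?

nyjfudm

The transformation: move the first 2 characters to the end (rotate left by 2).
Applying that to "dmnyjfu" gives "nyjfudm".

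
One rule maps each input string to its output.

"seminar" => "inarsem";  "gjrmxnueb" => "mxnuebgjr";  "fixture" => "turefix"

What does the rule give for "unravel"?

In each case the input is transformed by: move the first 3 characters to the end (rotate left by 3).
So "unravel" becomes "avelunr".

avelunr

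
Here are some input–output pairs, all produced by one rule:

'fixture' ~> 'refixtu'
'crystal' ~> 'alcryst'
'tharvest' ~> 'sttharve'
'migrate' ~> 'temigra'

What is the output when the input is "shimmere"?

reshimme

The pattern: move the last 2 characters to the front (rotate right by 2).
Doing the same to "shimmere": "reshimme".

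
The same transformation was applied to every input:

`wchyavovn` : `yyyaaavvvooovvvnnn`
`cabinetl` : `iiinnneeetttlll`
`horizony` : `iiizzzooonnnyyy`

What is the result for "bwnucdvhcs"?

uuucccdddvvvhhhcccsss

Each output is the input with this applied: delete the first 3 characters, then repeat every character 3 times.
On "bwnucdvhcs": the first step gives "ucdvhcs", and the second then gives "uuucccdddvvvhhhcccsss".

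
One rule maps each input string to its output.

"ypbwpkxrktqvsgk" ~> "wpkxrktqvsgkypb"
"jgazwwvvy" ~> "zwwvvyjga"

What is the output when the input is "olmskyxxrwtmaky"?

Each output is the input with this applied: move the first 3 characters to the end (rotate left by 3).
For "olmskyxxrwtmaky" the result is "skyxxrwtmakyolm".

skyxxrwtmakyolm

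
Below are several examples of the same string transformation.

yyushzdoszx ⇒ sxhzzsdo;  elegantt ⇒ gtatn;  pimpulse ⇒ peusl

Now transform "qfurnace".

What's happening: delete the first 3 characters, then take characters alternately from the front and the back (1st, last, 2nd, 2nd-last, ...).
Applying both steps to "qfurnace": "rnace", then "renca".
(Check on "pimpulse": → "pulse" → "peusl" ✓)

renca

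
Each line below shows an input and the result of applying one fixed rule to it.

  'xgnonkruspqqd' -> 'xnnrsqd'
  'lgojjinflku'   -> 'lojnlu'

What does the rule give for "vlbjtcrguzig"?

The transformation: keep every other character starting from the first (positions 1st, 3rd, 5th, ...).
For "vlbjtcrguzig" the result is "vbtrui".

vbtrui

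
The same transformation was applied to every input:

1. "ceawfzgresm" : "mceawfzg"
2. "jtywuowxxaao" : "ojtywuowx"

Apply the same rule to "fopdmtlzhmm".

mfopdmtl

Each output is the input with this applied: move the last character to the front, then delete the last 3 characters.
Applying that to "fopdmtlzhmm" gives "mfopdmtl".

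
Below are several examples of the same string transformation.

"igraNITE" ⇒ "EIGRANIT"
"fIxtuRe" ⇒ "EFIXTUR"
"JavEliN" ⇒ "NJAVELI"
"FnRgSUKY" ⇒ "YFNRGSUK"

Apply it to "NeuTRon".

What's happening: move the last character to the front, then convert every letter to uppercase.
Working it through for "NeuTRon": intermediate "nNeuTRo", final "NNEUTRO".

NNEUTRO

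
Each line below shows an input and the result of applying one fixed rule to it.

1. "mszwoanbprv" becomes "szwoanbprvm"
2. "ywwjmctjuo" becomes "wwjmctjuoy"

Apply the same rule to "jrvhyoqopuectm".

rvhyoqopuectmj

Each output is the input with this applied: move the first character to the end.
So "jrvhyoqopuectm" becomes "rvhyoqopuectmj".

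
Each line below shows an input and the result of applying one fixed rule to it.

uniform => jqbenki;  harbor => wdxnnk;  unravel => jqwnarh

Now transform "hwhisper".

What's happening: swap each adjacent pair of characters (1↔2, 3↔4, ...), then shift every letter 4 places backward in the alphabet (wrapping around).
Starting from "hwhisper": after the first operation, "whihpsre"; after the second, "sdedlona".
(Check on "uniform": → "nufirom" → "jqbenki" ✓)

sdedlona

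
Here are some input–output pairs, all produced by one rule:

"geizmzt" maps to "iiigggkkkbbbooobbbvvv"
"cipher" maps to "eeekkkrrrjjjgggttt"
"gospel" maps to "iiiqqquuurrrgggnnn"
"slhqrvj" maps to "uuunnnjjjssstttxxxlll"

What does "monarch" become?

Looking at the pairs, the operation is to repeat every character 3 times, then shift every letter 2 places forward in the alphabet (wrapping around).
On "monarch": the first step gives "mmmooonnnaaarrrccchhh", and the second then gives "oooqqqpppcccttteeejjj".

oooqqqpppcccttteeejjj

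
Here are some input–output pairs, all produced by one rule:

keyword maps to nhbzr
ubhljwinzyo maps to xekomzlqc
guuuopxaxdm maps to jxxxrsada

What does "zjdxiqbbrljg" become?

cmgalteeuo

The pattern: delete the last 2 characters, then shift every letter 3 places forward in the alphabet (wrapping around).
For "zjdxiqbbrljg", step one produces "zjdxiqbbrl"; step two turns that into "cmgalteeuo".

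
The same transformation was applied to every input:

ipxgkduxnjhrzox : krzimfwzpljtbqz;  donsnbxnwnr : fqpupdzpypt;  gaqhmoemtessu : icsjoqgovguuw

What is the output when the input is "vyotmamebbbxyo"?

Looking at the pairs, the operation is to shift every letter 2 places forward in the alphabet (wrapping around).
On "vyotmamebbbxyo" that produces "xaqvocogdddzaq".

xaqvocogdddzaq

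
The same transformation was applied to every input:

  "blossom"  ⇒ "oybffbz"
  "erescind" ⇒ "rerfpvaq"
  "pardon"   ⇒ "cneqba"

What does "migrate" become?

In each case the input is transformed by: shift every letter 13 places forward in the alphabet (wrapping around) — i.e. ROT13.
For "migrate" the result is "zvtengr".

zvtengr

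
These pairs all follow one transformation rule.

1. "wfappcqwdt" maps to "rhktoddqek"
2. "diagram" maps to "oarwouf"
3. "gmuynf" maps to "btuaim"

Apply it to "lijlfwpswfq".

What's happening: move the last 2 characters to the front (rotate right by 2), then shift every letter 12 places backward in the alphabet (wrapping around).
Starting from "lijlfwpswfq": after the first operation, "fqlijlfwpsw"; after the second, "tezwxztkdgk".

tezwxztkdgk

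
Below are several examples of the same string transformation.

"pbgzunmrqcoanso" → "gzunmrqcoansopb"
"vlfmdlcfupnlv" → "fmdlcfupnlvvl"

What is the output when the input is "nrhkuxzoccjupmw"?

hkuxzoccjupmwnr

Rule — move the first 2 characters to the end (rotate left by 2).
Applying that to "nrhkuxzoccjupmw" gives "hkuxzoccjupmwnr".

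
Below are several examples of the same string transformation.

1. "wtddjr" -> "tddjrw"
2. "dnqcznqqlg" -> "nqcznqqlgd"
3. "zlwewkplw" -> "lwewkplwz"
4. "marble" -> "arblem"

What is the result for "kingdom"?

The transformation: move the first character to the end.
Doing the same to "kingdom": "ingdomk".

ingdomk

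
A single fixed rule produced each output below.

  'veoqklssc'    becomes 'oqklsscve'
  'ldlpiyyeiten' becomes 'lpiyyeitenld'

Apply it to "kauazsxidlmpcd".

The rule is to move the first 2 characters to the end (rotate left by 2).
On "kauazsxidlmpcd" that produces "uazsxidlmpcdka".

uazsxidlmpcdka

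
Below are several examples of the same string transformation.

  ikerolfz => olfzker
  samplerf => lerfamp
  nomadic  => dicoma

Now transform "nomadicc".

diccoma

Each output is the input with this applied: delete the first character, then move the first 3 characters to the end (rotate left by 3).
Working it through for "nomadicc": intermediate "omadicc", final "diccoma".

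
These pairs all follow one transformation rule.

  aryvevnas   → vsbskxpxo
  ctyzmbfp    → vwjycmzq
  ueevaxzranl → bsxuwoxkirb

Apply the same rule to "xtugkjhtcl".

The rule is to shift every letter 3 places backward in the alphabet (wrapping around), then move the first 2 characters to the end (rotate left by 2).
Starting from "xtugkjhtcl": after the first operation, "uqrdhgeqzi"; after the second, "rdhgeqziuq".

rdhgeqziuq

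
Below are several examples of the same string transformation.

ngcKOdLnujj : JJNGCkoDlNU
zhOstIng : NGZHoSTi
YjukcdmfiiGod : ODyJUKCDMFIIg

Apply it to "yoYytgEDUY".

uyYOyYTGed

The rule is to flip the case of every letter, then move the last 2 characters to the front (rotate right by 2).
For "yoYytgEDUY", step one produces "YOyYTGeduy"; step two turns that into "uyYOyYTGed".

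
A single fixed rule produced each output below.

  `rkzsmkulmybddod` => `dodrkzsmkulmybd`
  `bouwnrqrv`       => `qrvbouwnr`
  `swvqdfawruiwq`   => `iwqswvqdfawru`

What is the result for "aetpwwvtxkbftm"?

Looking at the pairs, the operation is to move the last 3 characters to the front (rotate right by 3).
For "aetpwwvtxkbftm" the result is "ftmaetpwwvtxkb".

ftmaetpwwvtxkb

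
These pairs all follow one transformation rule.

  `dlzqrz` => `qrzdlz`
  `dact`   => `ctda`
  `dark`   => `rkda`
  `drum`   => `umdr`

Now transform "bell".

In each case the input is transformed by: swap the front and back halves of the string.
On "bell" that produces "llbe".

llbe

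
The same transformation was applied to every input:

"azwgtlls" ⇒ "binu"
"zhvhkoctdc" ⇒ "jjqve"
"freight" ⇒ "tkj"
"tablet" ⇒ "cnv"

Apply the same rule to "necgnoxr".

giqt

The pattern: keep every other character starting from the second (positions 2nd, 4th, 6th, ...), then shift every letter 2 places forward in the alphabet (wrapping around).
On "necgnoxr": the first step gives "egor", and the second then gives "giqt".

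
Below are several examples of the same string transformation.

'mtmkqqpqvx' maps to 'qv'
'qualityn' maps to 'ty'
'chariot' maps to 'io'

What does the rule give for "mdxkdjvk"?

jv

Each output is the input with this applied: move the last character to the front, then keep only the last 2 characters.
Working it through for "mdxkdjvk": intermediate "kmdxkdjv", final "jv".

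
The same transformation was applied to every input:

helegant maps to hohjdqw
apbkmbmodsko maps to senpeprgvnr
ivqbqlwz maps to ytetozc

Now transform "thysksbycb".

kbvnvebfe

The pattern: shift every letter 3 places forward in the alphabet (wrapping around), then delete the first character.
Starting from "thysksbycb": after the first operation, "wkbvnvebfe"; after the second, "kbvnvebfe".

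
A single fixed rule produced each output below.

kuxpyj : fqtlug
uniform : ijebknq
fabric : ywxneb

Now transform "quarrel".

The transformation: swap the first and last characters, then shift every letter 4 places backward in the alphabet (wrapping around).
Applying both steps to "quarrel": "luarreq", then "hqwnnam".

hqwnnam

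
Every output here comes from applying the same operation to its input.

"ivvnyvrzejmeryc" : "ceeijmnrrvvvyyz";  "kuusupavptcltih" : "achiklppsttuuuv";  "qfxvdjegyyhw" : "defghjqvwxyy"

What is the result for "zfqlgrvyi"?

In each case the input is transformed by: sort the characters into alphabetical order.
On "zfqlgrvyi" that produces "fgilqrvyz".

fgilqrvyz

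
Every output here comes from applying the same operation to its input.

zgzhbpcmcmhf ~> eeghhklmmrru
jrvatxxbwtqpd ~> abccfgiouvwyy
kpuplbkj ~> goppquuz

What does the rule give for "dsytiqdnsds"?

What's happening: shift every letter 5 places forward in the alphabet (wrapping around), then sort the characters into alphabetical order.
Doing the same to "dsytiqdnsds": "diiinsvxxxy".
(Check on "kpuplbkj": → "puzuqgpo" → "goppquuz" ✓)

diiinsvxxxy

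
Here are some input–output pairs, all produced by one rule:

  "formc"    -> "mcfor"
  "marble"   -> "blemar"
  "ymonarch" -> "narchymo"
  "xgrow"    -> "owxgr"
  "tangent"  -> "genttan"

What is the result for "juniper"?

iperjun

Rule — move the first 3 characters to the end (rotate left by 3).
So "juniper" becomes "iperjun".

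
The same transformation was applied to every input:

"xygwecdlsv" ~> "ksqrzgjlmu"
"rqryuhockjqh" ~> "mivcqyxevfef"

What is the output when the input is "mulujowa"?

In each case the input is transformed by: move the first 3 characters to the end (rotate left by 3), then shift every letter 12 places backward in the alphabet (wrapping around).
For "mulujowa", step one produces "ujowamul"; step two turns that into "ixckoaiz".

ixckoaiz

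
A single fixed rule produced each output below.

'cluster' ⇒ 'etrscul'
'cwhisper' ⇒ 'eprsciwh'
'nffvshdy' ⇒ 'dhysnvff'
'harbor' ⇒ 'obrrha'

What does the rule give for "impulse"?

The transformation: move the last 2 characters to the front (rotate right by 2), then take characters alternately from the front and the back (1st, last, 2nd, 2nd-last, ...).
For "impulse", step one produces "seimpul"; step two turns that into "sleuipm".

sleuipm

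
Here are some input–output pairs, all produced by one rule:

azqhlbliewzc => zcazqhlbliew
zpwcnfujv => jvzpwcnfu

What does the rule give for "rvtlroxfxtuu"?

Each output is the input with this applied: move the last 2 characters to the front (rotate right by 2).
Applying that to "rvtlroxfxtuu" gives "uurvtlroxfxt".

uurvtlroxfxt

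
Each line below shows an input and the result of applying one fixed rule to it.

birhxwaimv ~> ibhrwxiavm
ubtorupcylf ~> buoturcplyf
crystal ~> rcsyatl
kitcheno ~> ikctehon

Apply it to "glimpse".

lgmispe

The rule is to swap each adjacent pair of characters (1↔2, 3↔4, ...).
Doing the same to "glimpse": "lgmispe".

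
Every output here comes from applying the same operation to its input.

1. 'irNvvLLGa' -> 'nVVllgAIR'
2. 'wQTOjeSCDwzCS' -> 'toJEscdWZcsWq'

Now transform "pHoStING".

In each case the input is transformed by: flip the case of every letter, then move the first 2 characters to the end (rotate left by 2).
Working it through for "pHoStING": intermediate "PhOsTing", final "OsTingPh".

OsTingPh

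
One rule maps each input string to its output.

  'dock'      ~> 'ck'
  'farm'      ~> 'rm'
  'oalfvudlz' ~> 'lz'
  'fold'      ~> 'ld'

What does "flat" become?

at

Looking at the pairs, the operation is to keep only the last 2 characters.
Doing the same to "flat": "at".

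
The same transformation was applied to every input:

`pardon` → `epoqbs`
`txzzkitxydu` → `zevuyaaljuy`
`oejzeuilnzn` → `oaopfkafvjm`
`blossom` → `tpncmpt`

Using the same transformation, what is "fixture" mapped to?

vsfgjyu

The pattern: shift every letter 1 place forward in the alphabet (wrapping around), then move the last 3 characters to the front (rotate right by 3).
Working it through for "fixture": intermediate "gjyuvsf", final "vsfgjyu".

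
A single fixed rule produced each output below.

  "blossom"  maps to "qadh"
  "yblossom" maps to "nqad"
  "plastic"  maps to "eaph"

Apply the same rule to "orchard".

Rule — shift every letter 11 places backward in the alphabet (wrapping around), then keep only the first 4 characters.
"orchard" → "dgrwpgs" → "dgrw".

dgrw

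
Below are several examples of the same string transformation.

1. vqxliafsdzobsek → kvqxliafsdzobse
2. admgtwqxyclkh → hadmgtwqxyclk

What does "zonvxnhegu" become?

What's happening: move the last character to the front.
For "zonvxnhegu" the result is "uzonvxnheg".

uzonvxnheg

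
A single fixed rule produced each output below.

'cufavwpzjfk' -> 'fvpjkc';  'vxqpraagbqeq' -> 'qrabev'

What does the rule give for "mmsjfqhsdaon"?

The transformation: keep every other character starting from the first (positions 1st, 3rd, 5th, ...), then move the first character to the end.
"mmsjfqhsdaon" → "msfhdo" → "sfhdom".

sfhdom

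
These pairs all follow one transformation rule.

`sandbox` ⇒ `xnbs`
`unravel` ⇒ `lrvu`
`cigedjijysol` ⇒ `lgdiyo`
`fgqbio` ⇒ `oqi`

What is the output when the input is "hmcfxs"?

scx

The transformation: swap the first and last characters, then keep every other character starting from the first (positions 1st, 3rd, 5th, ...).
Working it through for "hmcfxs": intermediate "smcfxh", final "scx".
(Check on "cigedjijysol": → "ligedjijysoc" → "lgdiyo" ✓)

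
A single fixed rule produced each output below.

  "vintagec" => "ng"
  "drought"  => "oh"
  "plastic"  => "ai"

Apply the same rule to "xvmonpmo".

Each output is the input with this applied: keep one character in every 3, starting at position 3 (positions 3rd, 6th, 9th, ...).
"xvmonpmo" → "mp".

mp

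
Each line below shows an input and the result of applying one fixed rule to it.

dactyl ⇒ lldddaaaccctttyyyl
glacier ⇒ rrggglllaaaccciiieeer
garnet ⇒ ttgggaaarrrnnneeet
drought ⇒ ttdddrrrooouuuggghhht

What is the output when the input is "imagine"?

eeiiimmmaaagggiiinnne

In each case the input is transformed by: repeat every character 3 times, then move the last 2 characters to the front (rotate right by 2).
Working it through for "imagine": intermediate "iiimmmaaagggiiinnneee", final "eeiiimmmaaagggiiinnne".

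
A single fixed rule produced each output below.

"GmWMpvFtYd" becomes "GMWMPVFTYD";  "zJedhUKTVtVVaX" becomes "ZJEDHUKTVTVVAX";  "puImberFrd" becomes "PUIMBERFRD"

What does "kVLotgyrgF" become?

The transformation: convert every letter to uppercase.
"kVLotgyrgF" → "KVLOTGYRGF".

KVLOTGYRGF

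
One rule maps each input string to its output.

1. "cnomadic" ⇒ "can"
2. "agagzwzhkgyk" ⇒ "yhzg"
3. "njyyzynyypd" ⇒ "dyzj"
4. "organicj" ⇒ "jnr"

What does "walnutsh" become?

The transformation: keep one character in every 3, starting at position 2 (positions 2nd, 5th, 8th, ...), then reverse the string.
Starting from "walnutsh": after the first operation, "auh"; after the second, "hua".

hua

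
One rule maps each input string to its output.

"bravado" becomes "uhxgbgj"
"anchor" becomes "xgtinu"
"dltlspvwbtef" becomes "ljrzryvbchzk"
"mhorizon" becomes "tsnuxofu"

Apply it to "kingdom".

In each case the input is transformed by: move the last character to the front, then shift every letter 6 places forward in the alphabet (wrapping around).
On "kingdom": the first step gives "mkingdo", and the second then gives "sqotmju".

sqotmju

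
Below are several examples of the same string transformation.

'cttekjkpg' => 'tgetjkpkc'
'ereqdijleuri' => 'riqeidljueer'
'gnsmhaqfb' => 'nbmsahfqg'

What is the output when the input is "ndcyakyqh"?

Looking at the pairs, the operation is to swap the first and last characters, then swap each adjacent pair of characters (1↔2, 3↔4, ...).
"ndcyakyqh" → "dhyckaqyn".

dhyckaqyn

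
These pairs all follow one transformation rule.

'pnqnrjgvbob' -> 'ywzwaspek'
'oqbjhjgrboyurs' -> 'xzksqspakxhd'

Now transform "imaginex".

Each output is the input with this applied: delete the last 2 characters, then shift every letter 9 places forward in the alphabet (wrapping around).
Applying both steps to "imaginex": "imagin", then "rvjprw".

rvjprw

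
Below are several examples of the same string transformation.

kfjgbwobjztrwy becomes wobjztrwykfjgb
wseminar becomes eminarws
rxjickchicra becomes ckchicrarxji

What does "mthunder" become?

The transformation: swap the front and back halves of the string, then move the last 2 characters to the front (rotate right by 2).
For "mthunder" the result is "hundermt".

hundermt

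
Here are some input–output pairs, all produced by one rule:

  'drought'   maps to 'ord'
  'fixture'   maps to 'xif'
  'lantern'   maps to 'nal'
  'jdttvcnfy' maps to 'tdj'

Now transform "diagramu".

aid

The rule is to reverse the string, then keep only the last 3 characters.
Applying both steps to "diagramu": "umargaid", then "aid".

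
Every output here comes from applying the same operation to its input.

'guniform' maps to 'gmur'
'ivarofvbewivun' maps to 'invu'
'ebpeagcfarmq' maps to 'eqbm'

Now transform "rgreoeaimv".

Rule — take characters alternately from the front and the back (1st, last, 2nd, 2nd-last, ...), then keep only the first 4 characters.
Applying both steps to "rgreoeaimv": "rvgmrieaoe", then "rvgm".
(Check on "ivarofvbewivun": → "invuavriowfevb" → "invu" ✓)

rvgm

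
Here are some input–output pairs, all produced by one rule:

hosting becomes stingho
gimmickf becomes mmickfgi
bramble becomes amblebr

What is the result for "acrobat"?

robatac

The rule is to move the first 2 characters to the end (rotate left by 2).
For "acrobat" the result is "robatac".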